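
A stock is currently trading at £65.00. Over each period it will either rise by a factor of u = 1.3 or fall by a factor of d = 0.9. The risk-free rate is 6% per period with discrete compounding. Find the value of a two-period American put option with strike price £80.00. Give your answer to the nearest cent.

Risk-neutral probability p = (1 + 0.06 − 0.9)/(1.3 − 0.9) = 0.1600/0.4000 = 0.4000
Terminal stock prices: S_uu = 109.9, S_ud = 76.05, S_dd = 52.65
Terminal payoffs (K − S): max(-29.85, 0) = 0, max(3.95, 0) = 3.95, max(27.35, 0) = 27.35
Node u (S = 84.5): continuation = 1/1.06·[0.4000·0.0000 + 0.6000·3.9500] = 2.2358; exercise value = 0.0000 ≤ continuation, so V_u = 2.2358
Node d (S = 58.5): continuation = 1/1.06·[0.4000·3.9500 + 0.6000·27.3500] = 16.9717; exercise value = 21.5000 > continuation, so V_d = 21.5000 (exercise)
Node 0 (S = 65): continuation = 1/1.06·[0.4000·2.2358 + 0.6000·21.5000] = 13.0135; exercise value = 15.0000 > continuation, so V_0 = 15.0000 (exercise)

£15.00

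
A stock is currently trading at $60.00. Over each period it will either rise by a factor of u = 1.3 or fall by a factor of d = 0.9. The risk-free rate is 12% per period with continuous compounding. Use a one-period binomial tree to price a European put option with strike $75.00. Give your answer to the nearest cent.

$8.03

Risk-neutral probability p = (e^0.12 − 0.9)/(1.3 − 0.9) = 0.2275/0.4000 = 0.5687
Terminal stock prices: S_u = 78, S_d = 54
Terminal payoffs (K − S): max(-3, 0) = 0, max(21, 0) = 21
Node 0 (S = 60): V_0 = e^(−0.12)·[0.5687·0.0000 + 0.4313·21.0000] = 8.0323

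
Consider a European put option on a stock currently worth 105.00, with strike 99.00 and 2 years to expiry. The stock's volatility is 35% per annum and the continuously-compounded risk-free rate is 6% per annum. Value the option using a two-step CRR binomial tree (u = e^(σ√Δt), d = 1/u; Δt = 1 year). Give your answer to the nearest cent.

10.39

CRR parameters: u = e^(σ√Δt) = e^(0.35·√1) = 1.4191, d = 1/u = 0.7047
Per-period rate: rΔt = 0.06·1 = 0.06, so R = e^0.06 = 1.0618
Risk-neutral probability p = (e^0.06 − 0.7047)/(1.4191 − 0.7047) = 0.3571/0.7144 = 0.4999
Terminal stock prices: S_uu = 211.4, S_ud = 105, S_dd = 52.14
Terminal payoffs (K − S): max(-112.4, 0) = 0, max(-6, 0) = 0, max(46.86, 0) = 46.86
Node u (S = 149): V_u = e^(−0.06)·[0.4999·0.0000 + 0.5001·0.0000] = 0.0000
Node d (S = 73.99): V_d = e^(−0.06)·[0.4999·0.0000 + 0.5001·46.8585] = 22.0674
Node 0 (S = 105): V_0 = e^(−0.06)·[0.4999·0.0000 + 0.5001·22.0674] = 10.3924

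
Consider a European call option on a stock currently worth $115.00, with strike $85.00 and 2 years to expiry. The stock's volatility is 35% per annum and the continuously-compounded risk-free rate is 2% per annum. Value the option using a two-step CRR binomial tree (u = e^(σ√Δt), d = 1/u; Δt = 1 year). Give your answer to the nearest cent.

$41.69

CRR parameters: u = e^(σ√Δt) = e^(0.35·√1) = 1.4191, d = 1/u = 0.7047
Per-period rate: rΔt = 0.02·1 = 0.02, so R = e^0.02 = 1.0202
Risk-neutral probability p = (e^0.02 − 0.7047)/(1.4191 − 0.7047) = 0.3155/0.7144 = 0.4417
Terminal stock prices: S_uu = 231.6, S_ud = 115, S_dd = 57.11
Terminal payoffs (S − K): max(146.6, 0) = 146.6, max(30, 0) = 30, max(-27.89, 0) = 0
Node u (S = 163.2): V_u = e^(−0.02)·[0.4417·146.5816 + 0.5583·30.0000] = 79.8759
Node d (S = 81.04): V_d = e^(−0.02)·[0.4417·30.0000 + 0.5583·0.0000] = 12.9875
Node 0 (S = 115): V_0 = e^(−0.02)·[0.4417·79.8759 + 0.5583·12.9875] = 41.6873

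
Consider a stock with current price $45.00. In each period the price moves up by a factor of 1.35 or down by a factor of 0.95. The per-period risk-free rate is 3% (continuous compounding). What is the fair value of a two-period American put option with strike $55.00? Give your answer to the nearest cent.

Risk-neutral probability p = (e^0.03 − 0.95)/(1.35 − 0.95) = 0.0805/0.4000 = 0.2011
Terminal stock prices: S_uu = 82.01, S_ud = 57.71, S_dd = 40.61
Terminal payoffs (K − S): max(-27.01, 0) = 0, max(-2.713, 0) = 0, max(14.39, 0) = 14.39
Node u (S = 60.75): continuation = e^(−0.03)·[0.2011·0.0000 + 0.7989·0.0000] = 0.0000; exercise value = 0.0000 ≤ continuation, so V_u = 0.0000
Node d (S = 42.75): continuation = e^(−0.03)·[0.2011·0.0000 + 0.7989·14.3875] = 11.1540; exercise value = 12.2500 > continuation, so V_d = 12.2500 (exercise)
Node 0 (S = 45): continuation = e^(−0.03)·[0.2011·0.0000 + 0.7989·12.2500] = 9.4969; exercise value = 10.0000 > continuation, so V_0 = 10.0000 (exercise)

$10.00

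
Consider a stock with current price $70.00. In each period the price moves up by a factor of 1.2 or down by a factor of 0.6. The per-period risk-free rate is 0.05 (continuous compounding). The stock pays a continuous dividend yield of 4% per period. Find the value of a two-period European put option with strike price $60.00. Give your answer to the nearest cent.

Per-period risk-free factor R = e^0.05 = 1.0513; dividend-adjusted growth = e^(0.05−0.04) = 1.0101.
Risk-neutral probability p = (1.0101 − 0.6)/(1.2 − 0.6) = 0.4101/0.6000 = 0.6834
Terminal stock prices: S_uu = 100.8, S_ud = 50.4, S_dd = 25.2
Terminal payoffs (K − S): max(-40.8, 0) = 0, max(9.6, 0) = 9.6, max(34.8, 0) = 34.8
Node u (S = 84): V_u = e^(−0.05)·[0.6834·0.0000 + 0.3166·9.6000] = 2.8910
Node d (S = 42): V_d = e^(−0.05)·[0.6834·9.6000 + 0.3166·34.8000] = 16.7206
Node 0 (S = 70): V_0 = e^(−0.05)·[0.6834·2.8910 + 0.3166·16.7206] = 6.9147

$6.91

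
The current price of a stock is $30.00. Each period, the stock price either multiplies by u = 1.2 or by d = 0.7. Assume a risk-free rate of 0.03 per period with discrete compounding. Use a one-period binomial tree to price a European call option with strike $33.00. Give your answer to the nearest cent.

Risk-neutral probability p = (1 + 0.03 − 0.7)/(1.2 − 0.7) = 0.3300/0.5000 = 0.6600
Terminal stock prices: S_u = 36, S_d = 21
Terminal payoffs (S − K): max(3, 0) = 3, max(-12, 0) = 0
Node 0 (S = 30): V_0 = 1/1.03·[0.6600·3.0000 + 0.3400·0.0000] = 1.9223

$1.92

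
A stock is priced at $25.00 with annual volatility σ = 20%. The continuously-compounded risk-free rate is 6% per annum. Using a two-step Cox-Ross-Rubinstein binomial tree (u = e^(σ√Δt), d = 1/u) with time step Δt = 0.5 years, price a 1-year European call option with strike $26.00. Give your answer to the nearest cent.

CRR parameters: u = e^(σ√Δt) = e^(0.2·√0.5) = 1.1519, d = 1/u = 0.8681
Per-period rate: rΔt = 0.06·0.5 = 0.03, so R = e^0.03 = 1.0305
Risk-neutral probability p = (e^0.03 − 0.8681)/(1.1519 − 0.8681) = 0.1623/0.2838 = 0.5720
Terminal stock prices: S_uu = 33.17, S_ud = 25, S_dd = 18.84
Terminal payoffs (S − K): max(7.172, 0) = 7.172, max(-1, 0) = 0, max(-7.159, 0) = 0
Node u (S = 28.8): V_u = e^(−0.03)·[0.5720·7.1724 + 0.4280·0.0000] = 3.9815
Node d (S = 21.7): V_d = e^(−0.03)·[0.5720·0.0000 + 0.4280·0.0000] = 0.0000
Node 0 (S = 25): V_0 = e^(−0.03)·[0.5720·3.9815 + 0.4280·0.0000] = 2.2102

$2.21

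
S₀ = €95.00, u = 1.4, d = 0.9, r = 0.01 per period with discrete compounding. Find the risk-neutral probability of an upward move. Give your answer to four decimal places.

p = 0.2200

Risk-neutral probability p = (1 + 0.01 − 0.9)/(1.4 − 0.9) = 0.1100/0.5000 = 0.2200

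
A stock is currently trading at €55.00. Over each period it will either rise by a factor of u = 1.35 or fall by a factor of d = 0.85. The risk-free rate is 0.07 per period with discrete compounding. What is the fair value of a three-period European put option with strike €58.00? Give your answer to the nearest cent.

Risk-neutral probability p = (1 + 0.07 − 0.85)/(1.35 − 0.85) = 0.2200/0.5000 = 0.4400
Terminal stock prices: S_uuu = 135.3, S_uud = 85.2, S_udd = 53.65, S_ddd = 33.78
Terminal payoffs (K − S): max(-77.32, 0) = 0, max(-27.2, 0) = 0, max(4.354, 0) = 4.354, max(24.22, 0) = 24.22
Node uu (S = 100.2): V_uu = 1/1.07·[0.4400·0.0000 + 0.5600·0.0000] = 0.0000
Node ud (S = 63.11): V_ud = 1/1.07·[0.4400·0.0000 + 0.5600·4.3544] = 2.2789
Node dd (S = 39.74): V_dd = 1/1.07·[0.4400·4.3544 + 0.5600·24.2231] = 14.4681
Node u (S = 74.25): V_u = 1/1.07·[0.4400·0.0000 + 0.5600·2.2789] = 1.1927
Node d (S = 46.75): V_d = 1/1.07·[0.4400·2.2789 + 0.5600·14.4681] = 8.5092
Node 0 (S = 55): V_0 = 1/1.07·[0.4400·1.1927 + 0.5600·8.5092] = 4.9439

€4.94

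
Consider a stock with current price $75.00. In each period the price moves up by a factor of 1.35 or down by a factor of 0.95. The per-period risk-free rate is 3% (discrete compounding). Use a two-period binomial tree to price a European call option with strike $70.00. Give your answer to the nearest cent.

$10.41

Risk-neutral probability p = (1 + 0.03 − 0.95)/(1.35 − 0.95) = 0.0800/0.4000 = 0.2000
Terminal stock prices: S_uu = 136.7, S_ud = 96.19, S_dd = 67.69
Terminal payoffs (S − K): max(66.69, 0) = 66.69, max(26.19, 0) = 26.19, max(-2.312, 0) = 0
Node u (S = 101.2): V_u = 1/1.03·[0.2000·66.6875 + 0.8000·26.1875] = 33.2888
Node d (S = 71.25): V_d = 1/1.03·[0.2000·26.1875 + 0.8000·0.0000] = 5.0850
Node 0 (S = 75): V_0 = 1/1.03·[0.2000·33.2888 + 0.8000·5.0850] = 10.4133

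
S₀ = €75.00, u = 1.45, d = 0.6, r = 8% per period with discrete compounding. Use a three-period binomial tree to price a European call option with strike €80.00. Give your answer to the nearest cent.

Risk-neutral probability p = (1 + 0.08 − 0.6)/(1.45 − 0.6) = 0.4800/0.8500 = 0.5647
Terminal stock prices: S_uuu = 228.6, S_uud = 94.61, S_udd = 39.15, S_ddd = 16.2
Terminal payoffs (S − K): max(148.6, 0) = 148.6, max(14.61, 0) = 14.61, max(-40.85, 0) = 0, max(-63.8, 0) = 0
Node uu (S = 157.7): V_uu = 1/1.08·[0.5647·148.6469 + 0.4353·14.6125] = 83.6134
Node ud (S = 65.25): V_ud = 1/1.08·[0.5647·14.6125 + 0.4353·0.0000] = 7.6405
Node dd (S = 27): V_dd = 1/1.08·[0.5647·0.0000 + 0.4353·0.0000] = 0.0000
Node u (S = 108.8): V_u = 1/1.08·[0.5647·83.6134 + 0.4353·7.6405] = 46.7990
Node d (S = 45): V_d = 1/1.08·[0.5647·7.6405 + 0.4353·0.0000] = 3.9950
Node 0 (S = 75): V_0 = 1/1.08·[0.5647·46.7990 + 0.4353·3.9950] = 26.0802

€26.08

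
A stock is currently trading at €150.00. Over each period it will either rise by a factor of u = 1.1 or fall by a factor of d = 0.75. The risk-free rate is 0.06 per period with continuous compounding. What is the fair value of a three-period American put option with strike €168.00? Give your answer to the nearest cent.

€18.00

Risk-neutral probability p = (e^0.06 − 0.75)/(1.1 − 0.75) = 0.3118/0.3500 = 0.8910
Terminal stock prices: S_uuu = 199.7, S_uud = 136.1, S_udd = 92.81, S_ddd = 63.28
Terminal payoffs (K − S): max(-31.65, 0) = 0, max(31.87, 0) = 31.87, max(75.19, 0) = 75.19, max(104.7, 0) = 104.7
Node uu (S = 181.5): continuation = e^(−0.06)·[0.8910·0.0000 + 0.1090·31.8750] = 3.2732; exercise value = 0.0000 ≤ continuation, so V_uu = 3.2732
Node ud (S = 123.8): continuation = e^(−0.06)·[0.8910·31.8750 + 0.1090·75.1875] = 34.4664; exercise value = 44.2500 > continuation, so V_ud = 44.2500 (exercise)
Node dd (S = 84.38): continuation = e^(−0.06)·[0.8910·75.1875 + 0.1090·104.7188] = 73.8414; exercise value = 83.6250 > continuation, so V_dd = 83.6250 (exercise)
Node u (S = 165): continuation = e^(−0.06)·[0.8910·3.2732 + 0.1090·44.2500] = 7.2904; exercise value = 3.0000 ≤ continuation, so V_u = 7.2904
Node d (S = 112.5): continuation = e^(−0.06)·[0.8910·44.2500 + 0.1090·83.6250] = 45.7164; exercise value = 55.5000 > continuation, so V_d = 55.5000 (exercise)
Node 0 (S = 150): continuation = e^(−0.06)·[0.8910·7.2904 + 0.1090·55.5000] = 11.8164; exercise value = 18.0000 > continuation, so V_0 = 18.0000 (exercise)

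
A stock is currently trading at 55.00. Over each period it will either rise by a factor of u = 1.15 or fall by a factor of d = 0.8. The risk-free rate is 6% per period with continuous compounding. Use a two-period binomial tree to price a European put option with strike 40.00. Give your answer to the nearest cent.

Risk-neutral probability p = (e^0.06 − 0.8)/(1.15 − 0.8) = 0.2618/0.3500 = 0.7481
Terminal stock prices: S_uu = 72.74, S_ud = 50.6, S_dd = 35.2
Terminal payoffs (K − S): max(-32.74, 0) = 0, max(-10.6, 0) = 0, max(4.8, 0) = 4.8
Node u (S = 63.25): V_u = e^(−0.06)·[0.7481·0.0000 + 0.2519·0.0000] = 0.0000
Node d (S = 44): V_d = e^(−0.06)·[0.7481·0.0000 + 0.2519·4.8000] = 1.1387
Node 0 (S = 55): V_0 = e^(−0.06)·[0.7481·0.0000 + 0.2519·1.1387] = 0.2701

0.27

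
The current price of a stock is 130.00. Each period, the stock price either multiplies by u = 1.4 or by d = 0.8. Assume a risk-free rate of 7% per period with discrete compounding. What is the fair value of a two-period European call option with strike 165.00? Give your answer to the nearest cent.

15.88

Risk-neutral probability p = (1 + 0.07 − 0.8)/(1.4 − 0.8) = 0.2700/0.6000 = 0.4500
Terminal stock prices: S_uu = 254.8, S_ud = 145.6, S_dd = 83.2
Terminal payoffs (S − K): max(89.8, 0) = 89.8, max(-19.4, 0) = 0, max(-81.8, 0) = 0
Node u (S = 182): V_u = 1/1.07·[0.4500·89.8000 + 0.5500·0.0000] = 37.7664
Node d (S = 104): V_d = 1/1.07·[0.4500·0.0000 + 0.5500·0.0000] = 0.0000
Node 0 (S = 130): V_0 = 1/1.07·[0.4500·37.7664 + 0.5500·0.0000] = 15.8830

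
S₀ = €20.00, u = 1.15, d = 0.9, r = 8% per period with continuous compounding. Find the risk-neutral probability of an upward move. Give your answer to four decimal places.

Risk-neutral probability p = (e^0.08 − 0.9)/(1.15 − 0.9) = 0.1833/0.2500 = 0.7331

p = 0.7331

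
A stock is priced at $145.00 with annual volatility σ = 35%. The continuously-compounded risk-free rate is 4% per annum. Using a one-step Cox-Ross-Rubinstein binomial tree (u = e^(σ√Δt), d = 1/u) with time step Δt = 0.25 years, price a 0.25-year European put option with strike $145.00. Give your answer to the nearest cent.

$11.87

CRR parameters: u = e^(σ√Δt) = e^(0.35·√0.25) = 1.1912, d = 1/u = 0.8395
Per-period rate: rΔt = 0.04·0.25 = 0.01, so R = e^0.01 = 1.0101
Risk-neutral probability p = (e^0.01 − 0.8395)/(1.1912 − 0.8395) = 0.1706/0.3518 = 0.4849
Terminal stock prices: S_u = 172.7, S_d = 121.7
Terminal payoffs (K − S): max(-27.73, 0) = 0, max(23.28, 0) = 23.28
Node 0 (S = 145): V_0 = e^(−0.01)·[0.4849·0.0000 + 0.5151·23.2787] = 11.8709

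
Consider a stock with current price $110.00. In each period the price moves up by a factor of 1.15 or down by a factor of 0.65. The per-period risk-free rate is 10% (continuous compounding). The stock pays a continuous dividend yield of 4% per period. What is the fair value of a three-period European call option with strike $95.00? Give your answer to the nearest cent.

$29.93

Per-period risk-free factor R = e^0.1 = 1.1052; dividend-adjusted growth = e^(0.1−0.04) = 1.0618.
Risk-neutral probability p = (1.0618 − 0.65)/(1.15 − 0.65) = 0.4118/0.5000 = 0.8237
Terminal stock prices: S_uuu = 167.3, S_uud = 94.56, S_udd = 53.45, S_ddd = 30.21
Terminal payoffs (S − K): max(72.3, 0) = 72.3, max(-0.4413, 0) = 0, max(-41.55, 0) = 0, max(-64.79, 0) = 0
Node uu (S = 145.5): V_uu = e^(−0.1)·[0.8237·72.2962 + 0.1763·0.0000] = 53.8817
Node ud (S = 82.22): V_ud = e^(−0.1)·[0.8237·0.0000 + 0.1763·0.0000] = 0.0000
Node dd (S = 46.48): V_dd = e^(−0.1)·[0.8237·0.0000 + 0.1763·0.0000] = 0.0000
Node u (S = 126.5): V_u = e^(−0.1)·[0.8237·53.8817 + 0.1763·0.0000] = 40.1575
Node d (S = 71.5): V_d = e^(−0.1)·[0.8237·0.0000 + 0.1763·0.0000] = 0.0000
Node 0 (S = 110): V_0 = e^(−0.1)·[0.8237·40.1575 + 0.1763·0.0000] = 29.9290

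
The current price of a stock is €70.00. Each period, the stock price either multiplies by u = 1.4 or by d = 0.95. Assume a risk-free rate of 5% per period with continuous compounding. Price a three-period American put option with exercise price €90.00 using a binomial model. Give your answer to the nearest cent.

Risk-neutral probability p = (e^0.05 − 0.95)/(1.4 − 0.95) = 0.1013/0.4500 = 0.2250
Terminal stock prices: S_uuu = 192.1, S_uud = 130.3, S_udd = 88.44, S_ddd = 60.02
Terminal payoffs (K − S): max(-102.1, 0) = 0, max(-40.34, 0) = 0, max(1.555, 0) = 1.555, max(29.98, 0) = 29.98
Node uu (S = 137.2): continuation = e^(−0.05)·[0.2250·0.0000 + 0.7750·0.0000] = 0.0000; exercise value = 0.0000 ≤ continuation, so V_uu = 0.0000
Node ud (S = 93.1): continuation = e^(−0.05)·[0.2250·0.0000 + 0.7750·1.5550] = 1.1463; exercise value = 0.0000 ≤ continuation, so V_ud = 1.1463
Node dd (S = 63.17): continuation = e^(−0.05)·[0.2250·1.5550 + 0.7750·29.9838] = 22.4356; exercise value = 26.8250 > continuation, so V_dd = 26.8250 (exercise)
Node u (S = 98): continuation = e^(−0.05)·[0.2250·0.0000 + 0.7750·1.1463] = 0.8450; exercise value = 0.0000 ≤ continuation, so V_u = 0.8450
Node d (S = 66.5): continuation = e^(−0.05)·[0.2250·1.1463 + 0.7750·26.8250] = 20.0197; exercise value = 23.5000 > continuation, so V_d = 23.5000 (exercise)
Node 0 (S = 70): continuation = e^(−0.05)·[0.2250·0.8450 + 0.7750·23.5000] = 17.5041; exercise value = 20.0000 > continuation, so V_0 = 20.0000 (exercise)

€20.00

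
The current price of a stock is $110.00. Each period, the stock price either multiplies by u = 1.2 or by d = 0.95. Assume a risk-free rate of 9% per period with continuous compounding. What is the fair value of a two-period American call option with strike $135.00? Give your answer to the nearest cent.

Risk-neutral probability p = (e^0.09 − 0.95)/(1.2 − 0.95) = 0.1442/0.2500 = 0.5767
Terminal stock prices: S_uu = 158.4, S_ud = 125.4, S_dd = 99.27
Terminal payoffs (S − K): max(23.4, 0) = 23.4, max(-9.6, 0) = 0, max(-35.73, 0) = 0
Node u (S = 132): continuation = e^(−0.09)·[0.5767·23.4000 + 0.4233·0.0000] = 12.3332; exercise value = 0.0000 ≤ continuation, so V_u = 12.3332
Node d (S = 104.5): continuation = e^(−0.09)·[0.5767·0.0000 + 0.4233·0.0000] = 0.0000; exercise value = 0.0000 ≤ continuation, so V_d = 0.0000
Node 0 (S = 110): continuation = e^(−0.09)·[0.5767·12.3332 + 0.4233·0.0000] = 6.5004; exercise value = 0.0000 ≤ continuation, so V_0 = 6.5004

$6.50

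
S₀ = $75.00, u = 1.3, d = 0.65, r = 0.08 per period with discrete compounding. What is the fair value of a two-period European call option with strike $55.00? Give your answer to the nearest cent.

Risk-neutral probability p = (1 + 0.08 − 0.65)/(1.3 − 0.65) = 0.4300/0.6500 = 0.6615
Terminal stock prices: S_uu = 126.8, S_ud = 63.38, S_dd = 31.69
Terminal payoffs (S − K): max(71.75, 0) = 71.75, max(8.375, 0) = 8.375, max(-23.31, 0) = 0
Node u (S = 97.5): V_u = 1/1.08·[0.6615·71.7500 + 0.3385·8.3750] = 46.5741
Node d (S = 48.75): V_d = 1/1.08·[0.6615·8.3750 + 0.3385·0.0000] = 5.1300
Node 0 (S = 75): V_0 = 1/1.08·[0.6615·46.5741 + 0.3385·5.1300] = 30.1360

$30.14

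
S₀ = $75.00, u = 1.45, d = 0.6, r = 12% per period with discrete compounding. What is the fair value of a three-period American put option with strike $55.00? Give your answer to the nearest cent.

Risk-neutral probability p = (1 + 0.12 − 0.6)/(1.45 − 0.6) = 0.5200/0.8500 = 0.6118
Terminal stock prices: S_uuu = 228.6, S_uud = 94.61, S_udd = 39.15, S_ddd = 16.2
Terminal payoffs (K − S): max(-173.6, 0) = 0, max(-39.61, 0) = 0, max(15.85, 0) = 15.85, max(38.8, 0) = 38.8
Node uu (S = 157.7): continuation = 1/1.12·[0.6118·0.0000 + 0.3882·0.0000] = 0.0000; exercise value = 0.0000 ≤ continuation, so V_uu = 0.0000
Node ud (S = 65.25): continuation = 1/1.12·[0.6118·0.0000 + 0.3882·15.8500] = 5.4942; exercise value = 0.0000 ≤ continuation, so V_ud = 5.4942
Node dd (S = 27): continuation = 1/1.12·[0.6118·15.8500 + 0.3882·38.8000] = 22.1071; exercise value = 28.0000 > continuation, so V_dd = 28.0000 (exercise)
Node u (S = 108.8): continuation = 1/1.12·[0.6118·0.0000 + 0.3882·5.4942] = 1.9045; exercise value = 0.0000 ≤ continuation, so V_u = 1.9045
Node d (S = 45): continuation = 1/1.12·[0.6118·5.4942 + 0.3882·28.0000] = 12.7069; exercise value = 10.0000 ≤ continuation, so V_d = 12.7069
Node 0 (S = 75): continuation = 1/1.12·[0.6118·1.9045 + 0.3882·12.7069] = 5.4450; exercise value = 0.0000 ≤ continuation, so V_0 = 5.4450

$5.44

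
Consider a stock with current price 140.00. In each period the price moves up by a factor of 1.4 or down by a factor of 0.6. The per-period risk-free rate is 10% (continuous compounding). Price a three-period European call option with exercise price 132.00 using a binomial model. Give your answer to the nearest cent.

57.70

Risk-neutral probability p = (e^0.1 − 0.6)/(1.4 − 0.6) = 0.5052/0.8000 = 0.6315
Terminal stock prices: S_uuu = 384.2, S_uud = 164.6, S_udd = 70.56, S_ddd = 30.24
Terminal payoffs (S − K): max(252.2, 0) = 252.2, max(32.64, 0) = 32.64, max(-61.44, 0) = 0, max(-101.8, 0) = 0
Node uu (S = 274.4): V_uu = e^(−0.1)·[0.6315·252.1600 + 0.3685·32.6400] = 154.9615
Node ud (S = 117.6): V_ud = e^(−0.1)·[0.6315·32.6400 + 0.3685·0.0000] = 18.6496
Node dd (S = 50.4): V_dd = e^(−0.1)·[0.6315·0.0000 + 0.3685·0.0000] = 0.0000
Node u (S = 196): V_u = e^(−0.1)·[0.6315·154.9615 + 0.3685·18.6496] = 94.7596
Node d (S = 84): V_d = e^(−0.1)·[0.6315·18.6496 + 0.3685·0.0000] = 10.6558
Node 0 (S = 140): V_0 = e^(−0.1)·[0.6315·94.7596 + 0.3685·10.6558] = 57.6963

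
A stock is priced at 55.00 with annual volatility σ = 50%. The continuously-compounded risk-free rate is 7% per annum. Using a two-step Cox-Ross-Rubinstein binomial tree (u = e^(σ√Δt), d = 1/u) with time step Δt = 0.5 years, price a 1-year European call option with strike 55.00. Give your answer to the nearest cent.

11.25

CRR parameters: u = e^(σ√Δt) = e^(0.5·√0.5) = 1.4241, d = 1/u = 0.7022
Per-period rate: rΔt = 0.07·0.5 = 0.035, so R = e^0.035 = 1.0356
Risk-neutral probability p = (e^0.035 − 0.7022)/(1.4241 − 0.7022) = 0.3334/0.7219 = 0.4619
Terminal stock prices: S_uu = 111.5, S_ud = 55, S_dd = 27.12
Terminal payoffs (S − K): max(56.55, 0) = 56.55, max(0, 0) = 0, max(-27.88, 0) = 0
Node u (S = 78.33): V_u = e^(−0.035)·[0.4619·56.5463 + 0.5381·0.0000] = 25.2182
Node d (S = 38.62): V_d = e^(−0.035)·[0.4619·0.0000 + 0.5381·0.0000] = 0.0000
Node 0 (S = 55): V_0 = e^(−0.035)·[0.4619·25.2182 + 0.5381·0.0000] = 11.2467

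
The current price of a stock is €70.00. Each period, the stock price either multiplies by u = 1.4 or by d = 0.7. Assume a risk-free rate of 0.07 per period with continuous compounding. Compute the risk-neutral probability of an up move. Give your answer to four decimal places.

p = 0.5322

Risk-neutral probability p = (e^0.07 − 0.7)/(1.4 − 0.7) = 0.3725/0.7000 = 0.5322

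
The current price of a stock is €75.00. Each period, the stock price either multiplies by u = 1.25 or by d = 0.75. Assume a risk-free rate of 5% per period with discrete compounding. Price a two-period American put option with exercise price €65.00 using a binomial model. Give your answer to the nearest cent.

Risk-neutral probability p = (1 + 0.05 − 0.75)/(1.25 − 0.75) = 0.3000/0.5000 = 0.6000
Terminal stock prices: S_uu = 117.2, S_ud = 70.31, S_dd = 42.19
Terminal payoffs (K − S): max(-52.19, 0) = 0, max(-5.312, 0) = 0, max(22.81, 0) = 22.81
Node u (S = 93.75): continuation = 1/1.05·[0.6000·0.0000 + 0.4000·0.0000] = 0.0000; exercise value = 0.0000 ≤ continuation, so V_u = 0.0000
Node d (S = 56.25): continuation = 1/1.05·[0.6000·0.0000 + 0.4000·22.8125] = 8.6905; exercise value = 8.7500 > continuation, so V_d = 8.7500 (exercise)
Node 0 (S = 75): continuation = 1/1.05·[0.6000·0.0000 + 0.4000·8.7500] = 3.3333; exercise value = 0.0000 ≤ continuation, so V_0 = 3.3333

€3.33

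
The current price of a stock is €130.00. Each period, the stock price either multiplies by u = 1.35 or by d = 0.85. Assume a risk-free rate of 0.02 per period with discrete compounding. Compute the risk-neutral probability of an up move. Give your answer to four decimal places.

p = 0.3400

Risk-neutral probability p = (1 + 0.02 − 0.85)/(1.35 − 0.85) = 0.1700/0.5000 = 0.3400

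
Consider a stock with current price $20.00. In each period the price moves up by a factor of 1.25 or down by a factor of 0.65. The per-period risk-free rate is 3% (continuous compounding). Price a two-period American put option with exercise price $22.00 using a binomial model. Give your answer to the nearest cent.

Risk-neutral probability p = (e^0.03 − 0.65)/(1.25 − 0.65) = 0.3805/0.6000 = 0.6341
Terminal stock prices: S_uu = 31.25, S_ud = 16.25, S_dd = 8.45
Terminal payoffs (K − S): max(-9.25, 0) = 0, max(5.75, 0) = 5.75, max(13.55, 0) = 13.55
Node u (S = 25): continuation = e^(−0.03)·[0.6341·0.0000 + 0.3659·5.7500] = 2.0418; exercise value = 0.0000 ≤ continuation, so V_u = 2.0418
Node d (S = 13): continuation = e^(−0.03)·[0.6341·5.7500 + 0.3659·13.5500] = 8.3498; exercise value = 9.0000 > continuation, so V_d = 9.0000 (exercise)
Node 0 (S = 20): continuation = e^(−0.03)·[0.6341·2.0418 + 0.3659·9.0000] = 4.4523; exercise value = 2.0000 ≤ continuation, so V_0 = 4.4523

$4.45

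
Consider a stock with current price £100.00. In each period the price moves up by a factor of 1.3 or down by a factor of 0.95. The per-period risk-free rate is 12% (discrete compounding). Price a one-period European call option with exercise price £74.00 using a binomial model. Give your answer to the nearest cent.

£33.93

Risk-neutral probability p = (1 + 0.12 − 0.95)/(1.3 − 0.95) = 0.1700/0.3500 = 0.4857
Terminal stock prices: S_u = 130, S_d = 95
Terminal payoffs (S − K): max(56, 0) = 56, max(21, 0) = 21
Node 0 (S = 100): V_0 = 1/1.12·[0.4857·56.0000 + 0.5143·21.0000] = 33.9286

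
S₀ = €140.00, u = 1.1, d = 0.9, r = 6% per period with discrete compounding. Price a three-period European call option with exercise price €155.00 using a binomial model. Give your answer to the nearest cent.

€13.47

Risk-neutral probability p = (1 + 0.06 − 0.9)/(1.1 − 0.9) = 0.1600/0.2000 = 0.8000
Terminal stock prices: S_uuu = 186.3, S_uud = 152.5, S_udd = 124.7, S_ddd = 102.1
Terminal payoffs (S − K): max(31.34, 0) = 31.34, max(-2.54, 0) = 0, max(-30.26, 0) = 0, max(-52.94, 0) = 0
Node uu (S = 169.4): V_uu = 1/1.06·[0.8000·31.3400 + 0.2000·0.0000] = 23.6528
Node ud (S = 138.6): V_ud = 1/1.06·[0.8000·0.0000 + 0.2000·0.0000] = 0.0000
Node dd (S = 113.4): V_dd = 1/1.06·[0.8000·0.0000 + 0.2000·0.0000] = 0.0000
Node u (S = 154): V_u = 1/1.06·[0.8000·23.6528 + 0.2000·0.0000] = 17.8512
Node d (S = 126): V_d = 1/1.06·[0.8000·0.0000 + 0.2000·0.0000] = 0.0000
Node 0 (S = 140): V_0 = 1/1.06·[0.8000·17.8512 + 0.2000·0.0000] = 13.4726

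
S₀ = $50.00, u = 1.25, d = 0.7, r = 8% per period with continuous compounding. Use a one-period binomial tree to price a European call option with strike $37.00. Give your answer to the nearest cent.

$16.40

Risk-neutral probability p = (e^0.08 − 0.7)/(1.25 − 0.7) = 0.3833/0.5500 = 0.6969
Terminal stock prices: S_u = 62.5, S_d = 35
Terminal payoffs (S − K): max(25.5, 0) = 25.5, max(-2, 0) = 0
Node 0 (S = 50): V_0 = e^(−0.08)·[0.6969·25.5000 + 0.3031·0.0000] = 16.4043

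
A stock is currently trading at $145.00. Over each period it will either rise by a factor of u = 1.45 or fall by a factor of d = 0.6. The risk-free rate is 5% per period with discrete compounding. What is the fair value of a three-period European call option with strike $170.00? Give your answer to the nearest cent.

$39.29

Risk-neutral probability p = (1 + 0.05 − 0.6)/(1.45 − 0.6) = 0.4500/0.8500 = 0.5294
Terminal stock prices: S_uuu = 442.1, S_uud = 182.9, S_udd = 75.69, S_ddd = 31.32
Terminal payoffs (S − K): max(272.1, 0) = 272.1, max(12.92, 0) = 12.92, max(-94.31, 0) = 0, max(-138.7, 0) = 0
Node uu (S = 304.9): V_uu = 1/1.05·[0.5294·272.0506 + 0.4706·12.9175] = 142.9577
Node ud (S = 126.1): V_ud = 1/1.05·[0.5294·12.9175 + 0.4706·0.0000] = 6.5130
Node dd (S = 52.2): V_dd = 1/1.05·[0.5294·0.0000 + 0.4706·0.0000] = 0.0000
Node u (S = 210.2): V_u = 1/1.05·[0.5294·142.9577 + 0.4706·6.5130] = 74.9985
Node d (S = 87): V_d = 1/1.05·[0.5294·6.5130 + 0.4706·0.0000] = 3.2839
Node 0 (S = 145): V_0 = 1/1.05·[0.5294·74.9985 + 0.4706·3.2839] = 39.2862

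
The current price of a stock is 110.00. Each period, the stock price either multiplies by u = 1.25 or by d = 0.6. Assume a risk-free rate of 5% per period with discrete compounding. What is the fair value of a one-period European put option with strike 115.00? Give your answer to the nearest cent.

Risk-neutral probability p = (1 + 0.05 − 0.6)/(1.25 − 0.6) = 0.4500/0.6500 = 0.6923
Terminal stock prices: S_u = 137.5, S_d = 66
Terminal payoffs (K − S): max(-22.5, 0) = 0, max(49, 0) = 49
Node 0 (S = 110): V_0 = 1/1.05·[0.6923·0.0000 + 0.3077·49.0000] = 14.3590

14.36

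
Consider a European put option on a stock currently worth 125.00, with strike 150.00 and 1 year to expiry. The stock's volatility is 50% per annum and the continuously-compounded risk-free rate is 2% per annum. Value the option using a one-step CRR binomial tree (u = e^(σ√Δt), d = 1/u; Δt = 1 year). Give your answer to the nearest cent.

43.85

CRR parameters: u = e^(σ√Δt) = e^(0.5·√1) = 1.6487, d = 1/u = 0.6065
Per-period rate: rΔt = 0.02·1 = 0.02, so R = e^0.02 = 1.0202
Risk-neutral probability p = (e^0.02 − 0.6065)/(1.6487 − 0.6065) = 0.4137/1.0422 = 0.3969
Terminal stock prices: S_u = 206.1, S_d = 75.82
Terminal payoffs (K − S): max(-56.09, 0) = 0, max(74.18, 0) = 74.18
Node 0 (S = 125): V_0 = e^(−0.02)·[0.3969·0.0000 + 0.6031·74.1837] = 43.8525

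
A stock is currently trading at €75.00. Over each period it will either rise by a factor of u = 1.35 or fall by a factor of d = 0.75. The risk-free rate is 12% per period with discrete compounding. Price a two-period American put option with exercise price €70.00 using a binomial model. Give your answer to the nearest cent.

Risk-neutral probability p = (1 + 0.12 − 0.75)/(1.35 − 0.75) = 0.3700/0.6000 = 0.6167
Terminal stock prices: S_uu = 136.7, S_ud = 75.94, S_dd = 42.19
Terminal payoffs (K − S): max(-66.69, 0) = 0, max(-5.938, 0) = 0, max(27.81, 0) = 27.81
Node u (S = 101.2): continuation = 1/1.12·[0.6167·0.0000 + 0.3833·0.0000] = 0.0000; exercise value = 0.0000 ≤ continuation, so V_u = 0.0000
Node d (S = 56.25): continuation = 1/1.12·[0.6167·0.0000 + 0.3833·27.8125] = 9.5192; exercise value = 13.7500 > continuation, so V_d = 13.7500 (exercise)
Node 0 (S = 75): continuation = 1/1.12·[0.6167·0.0000 + 0.3833·13.7500] = 4.7061; exercise value = 0.0000 ≤ continuation, so V_0 = 4.7061

€4.71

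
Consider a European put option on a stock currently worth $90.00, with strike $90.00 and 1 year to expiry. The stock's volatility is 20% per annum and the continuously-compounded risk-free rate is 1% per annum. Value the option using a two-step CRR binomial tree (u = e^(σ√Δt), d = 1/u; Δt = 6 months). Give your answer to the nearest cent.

$5.88

CRR parameters: u = e^(σ√Δt) = e^(0.2·√0.5) = 1.1519, d = 1/u = 0.8681
Per-period rate: rΔt = 0.01·0.5 = 0.005, so R = e^0.005 = 1.0050
Risk-neutral probability p = (e^0.005 − 0.8681)/(1.1519 − 0.8681) = 0.1369/0.2838 = 0.4824
Terminal stock prices: S_uu = 119.4, S_ud = 90, S_dd = 67.83
Terminal payoffs (K − S): max(-29.42, 0) = 0, max(0, 0) = 0, max(22.17, 0) = 22.17
Node u (S = 103.7): V_u = e^(−0.005)·[0.4824·0.0000 + 0.5176·0.0000] = 0.0000
Node d (S = 78.13): V_d = e^(−0.005)·[0.4824·0.0000 + 0.5176·22.1726] = 11.4200
Node 0 (S = 90): V_0 = e^(−0.005)·[0.4824·0.0000 + 0.5176·11.4200] = 5.8819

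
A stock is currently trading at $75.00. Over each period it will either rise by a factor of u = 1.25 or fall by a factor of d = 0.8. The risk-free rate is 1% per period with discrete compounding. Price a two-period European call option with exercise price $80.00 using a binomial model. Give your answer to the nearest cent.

$7.94

Risk-neutral probability p = (1 + 0.01 − 0.8)/(1.25 − 0.8) = 0.2100/0.4500 = 0.4667
Terminal stock prices: S_uu = 117.2, S_ud = 75, S_dd = 48
Terminal payoffs (S − K): max(37.19, 0) = 37.19, max(-5, 0) = 0, max(-32, 0) = 0
Node u (S = 93.75): V_u = 1/1.01·[0.4667·37.1875 + 0.5333·0.0000] = 17.1823
Node d (S = 60): V_d = 1/1.01·[0.4667·0.0000 + 0.5333·0.0000] = 0.0000
Node 0 (S = 75): V_0 = 1/1.01·[0.4667·17.1823 + 0.5333·0.0000] = 7.9390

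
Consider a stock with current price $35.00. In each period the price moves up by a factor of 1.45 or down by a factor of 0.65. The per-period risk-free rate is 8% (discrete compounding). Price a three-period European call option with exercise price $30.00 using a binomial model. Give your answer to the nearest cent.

$15.13

Risk-neutral probability p = (1 + 0.08 − 0.65)/(1.45 − 0.65) = 0.4300/0.8000 = 0.5375
Terminal stock prices: S_uuu = 106.7, S_uud = 47.83, S_udd = 21.44, S_ddd = 9.612
Terminal payoffs (S − K): max(76.7, 0) = 76.7, max(17.83, 0) = 17.83, max(-8.558, 0) = 0, max(-20.39, 0) = 0
Node uu (S = 73.59): V_uu = 1/1.08·[0.5375·76.7019 + 0.4625·17.8319] = 45.8097
Node ud (S = 32.99): V_ud = 1/1.08·[0.5375·17.8319 + 0.4625·0.0000] = 8.8747
Node dd (S = 14.79): V_dd = 1/1.08·[0.5375·0.0000 + 0.4625·0.0000] = 0.0000
Node u (S = 50.75): V_u = 1/1.08·[0.5375·45.8097 + 0.4625·8.8747] = 26.5993
Node d (S = 22.75): V_d = 1/1.08·[0.5375·8.8747 + 0.4625·0.0000] = 4.4168
Node 0 (S = 35): V_0 = 1/1.08·[0.5375·26.5993 + 0.4625·4.4168] = 15.1295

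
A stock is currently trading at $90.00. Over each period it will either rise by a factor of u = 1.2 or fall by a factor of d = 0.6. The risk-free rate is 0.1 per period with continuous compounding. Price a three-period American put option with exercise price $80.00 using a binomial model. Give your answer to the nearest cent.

$5.56

Risk-neutral probability p = (e^0.1 − 0.6)/(1.2 − 0.6) = 0.5052/0.6000 = 0.8420
Terminal stock prices: S_uuu = 155.5, S_uud = 77.76, S_udd = 38.88, S_ddd = 19.44
Terminal payoffs (K − S): max(-75.52, 0) = 0, max(2.24, 0) = 2.24, max(41.12, 0) = 41.12, max(60.56, 0) = 60.56
Node uu (S = 129.6): continuation = e^(−0.1)·[0.8420·0.0000 + 0.1580·2.2400] = 0.3203; exercise value = 0.0000 ≤ continuation, so V_uu = 0.3203
Node ud (S = 64.8): continuation = e^(−0.1)·[0.8420·2.2400 + 0.1580·41.1200] = 7.5870; exercise value = 15.2000 > continuation, so V_ud = 15.2000 (exercise)
Node dd (S = 32.4): continuation = e^(−0.1)·[0.8420·41.1200 + 0.1580·60.5600] = 39.9870; exercise value = 47.6000 > continuation, so V_dd = 47.6000 (exercise)
Node u (S = 108): continuation = e^(−0.1)·[0.8420·0.3203 + 0.1580·15.2000] = 2.4178; exercise value = 0.0000 ≤ continuation, so V_u = 2.4178
Node d (S = 54): continuation = e^(−0.1)·[0.8420·15.2000 + 0.1580·47.6000] = 18.3870; exercise value = 26.0000 > continuation, so V_d = 26.0000 (exercise)
Node 0 (S = 90): continuation = e^(−0.1)·[0.8420·2.4178 + 0.1580·26.0000] = 5.5601; exercise value = 0.0000 ≤ continuation, so V_0 = 5.5601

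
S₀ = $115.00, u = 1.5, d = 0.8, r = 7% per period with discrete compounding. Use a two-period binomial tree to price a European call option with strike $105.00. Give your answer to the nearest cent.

$33.64

Risk-neutral probability p = (1 + 0.07 − 0.8)/(1.5 − 0.8) = 0.2700/0.7000 = 0.3857
Terminal stock prices: S_uu = 258.8, S_ud = 138, S_dd = 73.6
Terminal payoffs (S − K): max(153.8, 0) = 153.8, max(33, 0) = 33, max(-31.4, 0) = 0
Node u (S = 172.5): V_u = 1/1.07·[0.3857·153.7500 + 0.6143·33.0000] = 74.3692
Node d (S = 92): V_d = 1/1.07·[0.3857·33.0000 + 0.6143·0.0000] = 11.8959
Node 0 (S = 115): V_0 = 1/1.07·[0.3857·74.3692 + 0.6143·11.8959] = 33.6380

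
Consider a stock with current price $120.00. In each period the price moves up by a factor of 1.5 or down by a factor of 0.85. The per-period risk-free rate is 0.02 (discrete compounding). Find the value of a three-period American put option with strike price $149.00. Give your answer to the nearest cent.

$37.75

Risk-neutral probability p = (1 + 0.02 − 0.85)/(1.5 − 0.85) = 0.1700/0.6500 = 0.2615
Terminal stock prices: S_uuu = 405, S_uud = 229.5, S_udd = 130, S_ddd = 73.69
Terminal payoffs (K − S): max(-256, 0) = 0, max(-80.5, 0) = 0, max(18.95, 0) = 18.95, max(75.31, 0) = 75.31
Node uu (S = 270): continuation = 1/1.02·[0.2615·0.0000 + 0.7385·0.0000] = 0.0000; exercise value = 0.0000 ≤ continuation, so V_uu = 0.0000
Node ud (S = 153): continuation = 1/1.02·[0.2615·0.0000 + 0.7385·18.9500] = 13.7195; exercise value = 0.0000 ≤ continuation, so V_ud = 13.7195
Node dd (S = 86.7): continuation = 1/1.02·[0.2615·18.9500 + 0.7385·75.3050] = 59.3784; exercise value = 62.3000 > continuation, so V_dd = 62.3000 (exercise)
Node u (S = 180): continuation = 1/1.02·[0.2615·0.0000 + 0.7385·13.7195] = 9.9326; exercise value = 0.0000 ≤ continuation, so V_u = 9.9326
Node d (S = 102): continuation = 1/1.02·[0.2615·13.7195 + 0.7385·62.3000] = 48.6219; exercise value = 47.0000 ≤ continuation, so V_d = 48.6219
Node 0 (S = 120): continuation = 1/1.02·[0.2615·9.9326 + 0.7385·48.6219] = 37.7482; exercise value = 29.0000 ≤ continuation, so V_0 = 37.7482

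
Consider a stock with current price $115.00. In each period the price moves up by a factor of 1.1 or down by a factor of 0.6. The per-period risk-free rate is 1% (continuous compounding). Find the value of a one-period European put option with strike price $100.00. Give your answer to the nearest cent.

$5.52

Risk-neutral probability p = (e^0.01 − 0.6)/(1.1 − 0.6) = 0.4101/0.5000 = 0.8201
Terminal stock prices: S_u = 126.5, S_d = 69
Terminal payoffs (K − S): max(-26.5, 0) = 0, max(31, 0) = 31
Node 0 (S = 115): V_0 = e^(−0.01)·[0.8201·0.0000 + 0.1799·31.0000] = 5.5214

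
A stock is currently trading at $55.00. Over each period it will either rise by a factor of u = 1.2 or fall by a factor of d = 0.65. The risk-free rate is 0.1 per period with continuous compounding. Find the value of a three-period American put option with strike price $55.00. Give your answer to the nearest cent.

$4.72

Risk-neutral probability p = (e^0.1 − 0.65)/(1.2 − 0.65) = 0.4552/0.5500 = 0.8276
Terminal stock prices: S_uuu = 95.04, S_uud = 51.48, S_udd = 27.89, S_ddd = 15.1
Terminal payoffs (K − S): max(-40.04, 0) = 0, max(3.52, 0) = 3.52, max(27.11, 0) = 27.11, max(39.9, 0) = 39.9
Node uu (S = 79.2): continuation = e^(−0.1)·[0.8276·0.0000 + 0.1724·3.5200] = 0.5492; exercise value = 0.0000 ≤ continuation, so V_uu = 0.5492
Node ud (S = 42.9): continuation = e^(−0.1)·[0.8276·3.5200 + 0.1724·27.1150] = 6.8661; exercise value = 12.1000 > continuation, so V_ud = 12.1000 (exercise)
Node dd (S = 23.24): continuation = e^(−0.1)·[0.8276·27.1150 + 0.1724·39.8956] = 26.5286; exercise value = 31.7625 > continuation, so V_dd = 31.7625 (exercise)
Node u (S = 66): continuation = e^(−0.1)·[0.8276·0.5492 + 0.1724·12.1000] = 2.2989; exercise value = 0.0000 ≤ continuation, so V_u = 2.2989
Node d (S = 35.75): continuation = e^(−0.1)·[0.8276·12.1000 + 0.1724·31.7625] = 14.0161; exercise value = 19.2500 > continuation, so V_d = 19.2500 (exercise)
Node 0 (S = 55): continuation = e^(−0.1)·[0.8276·2.2989 + 0.1724·19.2500] = 4.7247; exercise value = 0.0000 ≤ continuation, so V_0 = 4.7247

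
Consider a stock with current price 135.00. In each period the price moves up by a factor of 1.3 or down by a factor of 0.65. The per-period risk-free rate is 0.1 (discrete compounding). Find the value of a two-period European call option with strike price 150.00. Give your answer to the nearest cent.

Risk-neutral probability p = (1 + 0.1 − 0.65)/(1.3 − 0.65) = 0.4500/0.6500 = 0.6923
Terminal stock prices: S_uu = 228.2, S_ud = 114.1, S_dd = 57.04
Terminal payoffs (S − K): max(78.15, 0) = 78.15, max(-35.92, 0) = 0, max(-92.96, 0) = 0
Node u (S = 175.5): V_u = 1/1.1·[0.6923·78.1500 + 0.3077·0.0000] = 49.1853
Node d (S = 87.75): V_d = 1/1.1·[0.6923·0.0000 + 0.3077·0.0000] = 0.0000
Node 0 (S = 135): V_0 = 1/1.1·[0.6923·49.1853 + 0.3077·0.0000] = 30.9558

30.96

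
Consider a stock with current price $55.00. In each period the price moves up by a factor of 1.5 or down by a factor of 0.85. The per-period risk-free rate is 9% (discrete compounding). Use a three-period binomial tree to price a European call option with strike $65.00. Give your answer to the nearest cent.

Risk-neutral probability p = (1 + 0.09 − 0.85)/(1.5 − 0.85) = 0.2400/0.6500 = 0.3692
Terminal stock prices: S_uuu = 185.6, S_uud = 105.2, S_udd = 59.61, S_ddd = 33.78
Terminal payoffs (S − K): max(120.6, 0) = 120.6, max(40.19, 0) = 40.19, max(-5.394, 0) = 0, max(-31.22, 0) = 0
Node uu (S = 123.8): V_uu = 1/1.09·[0.3692·120.6250 + 0.6308·40.1875] = 64.1170
Node ud (S = 70.12): V_ud = 1/1.09·[0.3692·40.1875 + 0.6308·0.0000] = 13.6133
Node dd (S = 39.74): V_dd = 1/1.09·[0.3692·0.0000 + 0.6308·0.0000] = 0.0000
Node u (S = 82.5): V_u = 1/1.09·[0.3692·64.1170 + 0.6308·13.6133] = 29.5971
Node d (S = 46.75): V_d = 1/1.09·[0.3692·13.6133 + 0.6308·0.0000] = 4.6114
Node 0 (S = 55): V_0 = 1/1.09·[0.3692·29.5971 + 0.6308·4.6114] = 12.6944

$12.69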